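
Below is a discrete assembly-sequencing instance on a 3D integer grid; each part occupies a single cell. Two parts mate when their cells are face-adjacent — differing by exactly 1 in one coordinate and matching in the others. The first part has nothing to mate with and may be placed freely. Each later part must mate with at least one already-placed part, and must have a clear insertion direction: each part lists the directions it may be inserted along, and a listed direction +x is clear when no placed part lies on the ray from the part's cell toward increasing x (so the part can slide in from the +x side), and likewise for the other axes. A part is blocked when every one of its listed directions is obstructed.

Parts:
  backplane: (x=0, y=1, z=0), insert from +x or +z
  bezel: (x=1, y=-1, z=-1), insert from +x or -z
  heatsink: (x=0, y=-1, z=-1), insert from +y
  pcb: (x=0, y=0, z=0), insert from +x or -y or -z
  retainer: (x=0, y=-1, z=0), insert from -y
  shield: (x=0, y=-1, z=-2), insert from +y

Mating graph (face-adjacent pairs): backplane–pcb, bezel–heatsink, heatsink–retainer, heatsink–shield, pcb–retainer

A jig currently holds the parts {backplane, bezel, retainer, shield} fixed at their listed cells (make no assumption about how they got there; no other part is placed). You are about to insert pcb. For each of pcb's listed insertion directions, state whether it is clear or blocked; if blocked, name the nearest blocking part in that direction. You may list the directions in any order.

+x: clear; -y: blocked by retainer; -z: clear

+x: ray from pcb(0, 0, 0) has no placed part ⇒ clear
-y: nearest on ray is retainer@(0, -1, 0) ⇒ blocked
-z: ray from pcb(0, 0, 0) has no placed part ⇒ clear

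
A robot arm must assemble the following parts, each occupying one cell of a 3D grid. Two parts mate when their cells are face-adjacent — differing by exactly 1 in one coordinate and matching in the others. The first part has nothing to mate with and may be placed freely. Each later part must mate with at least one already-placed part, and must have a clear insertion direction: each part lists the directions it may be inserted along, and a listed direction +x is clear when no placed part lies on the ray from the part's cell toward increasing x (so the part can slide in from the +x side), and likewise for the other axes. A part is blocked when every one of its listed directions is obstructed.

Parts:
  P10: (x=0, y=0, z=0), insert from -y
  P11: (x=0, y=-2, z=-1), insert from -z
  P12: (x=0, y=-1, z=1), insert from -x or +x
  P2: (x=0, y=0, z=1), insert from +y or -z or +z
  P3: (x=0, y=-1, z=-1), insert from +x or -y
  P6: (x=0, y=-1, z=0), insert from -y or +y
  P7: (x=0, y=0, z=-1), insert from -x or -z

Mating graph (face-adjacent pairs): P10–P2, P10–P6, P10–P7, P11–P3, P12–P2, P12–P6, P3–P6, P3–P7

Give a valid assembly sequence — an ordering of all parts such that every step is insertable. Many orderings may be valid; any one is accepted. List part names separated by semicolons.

1. P3@(0, -1, -1) [+x clear] — {P3}
2. P7@(0, 0, -1) [-x clear] — {P3, P7}
3. P11@(0, -2, -1) [-z clear] — {P11, P3, P7}
4. P10@(0, 0, 0) [-y clear] — {P10, P11, P3, P7}
5. P6@(0, -1, 0) [-y clear] — {P10, P11, P3, P6, P7}
6. P12@(0, -1, 1) [-x clear] — {P10, P11, P12, P3, P6, P7}
7. P2@(0, 0, 1) [+y clear] — {P10, P11, P12, P2, P3, P6, P7}

P3; P7; P11; P10; P6; P12; P2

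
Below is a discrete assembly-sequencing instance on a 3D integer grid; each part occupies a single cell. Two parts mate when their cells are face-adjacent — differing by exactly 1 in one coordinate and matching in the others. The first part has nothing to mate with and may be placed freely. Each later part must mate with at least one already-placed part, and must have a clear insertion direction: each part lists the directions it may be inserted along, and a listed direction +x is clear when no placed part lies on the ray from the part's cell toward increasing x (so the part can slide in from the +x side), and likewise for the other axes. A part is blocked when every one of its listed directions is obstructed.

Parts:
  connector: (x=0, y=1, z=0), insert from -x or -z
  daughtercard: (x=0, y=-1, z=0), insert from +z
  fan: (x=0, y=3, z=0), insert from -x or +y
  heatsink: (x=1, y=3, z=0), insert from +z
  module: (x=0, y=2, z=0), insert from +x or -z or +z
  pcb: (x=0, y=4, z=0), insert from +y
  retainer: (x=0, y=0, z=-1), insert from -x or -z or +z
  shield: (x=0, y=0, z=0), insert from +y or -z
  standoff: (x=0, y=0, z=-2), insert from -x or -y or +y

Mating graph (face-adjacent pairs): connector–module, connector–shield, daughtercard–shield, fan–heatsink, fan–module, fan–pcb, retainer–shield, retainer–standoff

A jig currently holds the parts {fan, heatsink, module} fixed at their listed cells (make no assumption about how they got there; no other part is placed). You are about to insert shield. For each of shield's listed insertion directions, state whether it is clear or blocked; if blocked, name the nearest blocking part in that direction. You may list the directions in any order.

+y: nearest on ray is module@(0, 2, 0) ⇒ blocked
-z: ray from shield(0, 0, 0) has no placed part ⇒ clear

+y: blocked by module; -z: clear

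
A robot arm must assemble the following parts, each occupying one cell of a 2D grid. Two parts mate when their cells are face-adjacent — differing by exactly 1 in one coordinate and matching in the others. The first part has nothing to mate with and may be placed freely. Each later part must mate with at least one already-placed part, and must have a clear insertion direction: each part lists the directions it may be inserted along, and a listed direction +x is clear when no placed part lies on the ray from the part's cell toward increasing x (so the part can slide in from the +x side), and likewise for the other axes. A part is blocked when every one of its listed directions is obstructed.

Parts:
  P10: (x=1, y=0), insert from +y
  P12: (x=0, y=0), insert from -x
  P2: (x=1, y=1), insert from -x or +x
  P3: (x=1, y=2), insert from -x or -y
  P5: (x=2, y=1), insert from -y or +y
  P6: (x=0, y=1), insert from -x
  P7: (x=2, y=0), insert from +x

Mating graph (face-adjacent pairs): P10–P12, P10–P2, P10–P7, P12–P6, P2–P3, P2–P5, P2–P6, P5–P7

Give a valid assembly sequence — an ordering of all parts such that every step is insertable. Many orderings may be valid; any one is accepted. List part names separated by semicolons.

1. P12@(0, 0) [-x clear] — {P12}
2. P6@(0, 1) [-x clear] — {P12, P6}
3. P10@(1, 0) [+y clear] — {P10, P12, P6}
4. P7@(2, 0) [+x clear] — {P10, P12, P6, P7}
5. P2@(1, 1) [+x clear] — {P10, P12, P2, P6, P7}
6. P5@(2, 1) [+y clear] — {P10, P12, P2, P5, P6, P7}
7. P3@(1, 2) [-x clear] — {P10, P12, P2, P3, P5, P6, P7}

P12; P6; P10; P7; P2; P5; P3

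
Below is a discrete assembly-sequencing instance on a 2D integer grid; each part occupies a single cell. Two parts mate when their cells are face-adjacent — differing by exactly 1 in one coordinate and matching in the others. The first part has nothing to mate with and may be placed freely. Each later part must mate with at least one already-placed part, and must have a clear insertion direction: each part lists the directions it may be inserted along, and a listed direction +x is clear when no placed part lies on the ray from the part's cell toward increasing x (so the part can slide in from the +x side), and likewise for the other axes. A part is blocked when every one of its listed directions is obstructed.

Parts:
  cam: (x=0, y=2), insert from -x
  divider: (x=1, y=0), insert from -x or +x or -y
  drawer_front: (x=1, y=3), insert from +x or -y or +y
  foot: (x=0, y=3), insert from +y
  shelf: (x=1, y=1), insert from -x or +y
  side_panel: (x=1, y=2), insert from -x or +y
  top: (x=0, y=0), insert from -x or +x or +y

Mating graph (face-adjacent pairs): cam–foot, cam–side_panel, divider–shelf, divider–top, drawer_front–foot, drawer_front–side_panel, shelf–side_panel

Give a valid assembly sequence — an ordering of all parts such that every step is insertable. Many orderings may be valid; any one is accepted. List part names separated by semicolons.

shelf; side_panel; cam; drawer_front; foot; divider; top

1. shelf@(1, 1) [-x clear] — {shelf}
2. side_panel@(1, 2) [-x clear] — {shelf, side_panel}
3. cam@(0, 2) [-x clear] — {cam, shelf, side_panel}
4. drawer_front@(1, 3) [+x clear] — {cam, drawer_front, shelf, side_panel}
5. foot@(0, 3) [+y clear] — {cam, drawer_front, foot, shelf, side_panel}
6. divider@(1, 0) [-x clear] — {cam, divider, drawer_front, foot, shelf, side_panel}
7. top@(0, 0) [-x clear] — {cam, divider, drawer_front, foot, shelf, side_panel, top}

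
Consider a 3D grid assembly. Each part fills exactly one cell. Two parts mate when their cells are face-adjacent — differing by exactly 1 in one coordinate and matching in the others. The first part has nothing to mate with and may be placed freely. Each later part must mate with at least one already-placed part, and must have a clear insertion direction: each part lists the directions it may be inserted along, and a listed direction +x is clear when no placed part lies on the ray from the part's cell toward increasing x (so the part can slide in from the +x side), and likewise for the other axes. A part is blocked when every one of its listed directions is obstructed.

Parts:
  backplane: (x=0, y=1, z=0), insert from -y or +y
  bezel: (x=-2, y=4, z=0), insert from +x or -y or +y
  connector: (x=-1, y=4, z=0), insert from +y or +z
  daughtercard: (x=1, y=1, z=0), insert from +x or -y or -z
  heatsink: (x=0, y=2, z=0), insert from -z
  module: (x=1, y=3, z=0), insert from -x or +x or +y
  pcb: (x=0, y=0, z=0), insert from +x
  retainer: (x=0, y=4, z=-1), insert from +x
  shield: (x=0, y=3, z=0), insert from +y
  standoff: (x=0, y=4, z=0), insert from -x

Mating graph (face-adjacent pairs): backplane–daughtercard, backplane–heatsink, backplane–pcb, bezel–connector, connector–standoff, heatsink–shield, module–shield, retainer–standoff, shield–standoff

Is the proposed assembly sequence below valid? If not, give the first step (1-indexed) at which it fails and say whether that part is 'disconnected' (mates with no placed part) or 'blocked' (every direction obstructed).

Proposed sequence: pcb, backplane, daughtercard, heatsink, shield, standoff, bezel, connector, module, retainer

1. pcb@(0, 0, 0) [+x clear] — {pcb}
2. backplane@(0, 1, 0) [+y clear] — {backplane, pcb}
3. daughtercard@(1, 1, 0) [+x clear] — {backplane, daughtercard, pcb}
4. heatsink@(0, 2, 0) [-z clear] — {backplane, daughtercard, heatsink, pcb}
5. shield@(0, 3, 0) [+y clear] — {backplane, daughtercard, heatsink, pcb, shield}
6. standoff@(0, 4, 0) [-x clear] — {backplane, daughtercard, heatsink, pcb, shield, standoff}
7. bezel@(-2, 4, 0) — no placed neighbour ⇒ disconnected

Invalid at step 7 (disconnected)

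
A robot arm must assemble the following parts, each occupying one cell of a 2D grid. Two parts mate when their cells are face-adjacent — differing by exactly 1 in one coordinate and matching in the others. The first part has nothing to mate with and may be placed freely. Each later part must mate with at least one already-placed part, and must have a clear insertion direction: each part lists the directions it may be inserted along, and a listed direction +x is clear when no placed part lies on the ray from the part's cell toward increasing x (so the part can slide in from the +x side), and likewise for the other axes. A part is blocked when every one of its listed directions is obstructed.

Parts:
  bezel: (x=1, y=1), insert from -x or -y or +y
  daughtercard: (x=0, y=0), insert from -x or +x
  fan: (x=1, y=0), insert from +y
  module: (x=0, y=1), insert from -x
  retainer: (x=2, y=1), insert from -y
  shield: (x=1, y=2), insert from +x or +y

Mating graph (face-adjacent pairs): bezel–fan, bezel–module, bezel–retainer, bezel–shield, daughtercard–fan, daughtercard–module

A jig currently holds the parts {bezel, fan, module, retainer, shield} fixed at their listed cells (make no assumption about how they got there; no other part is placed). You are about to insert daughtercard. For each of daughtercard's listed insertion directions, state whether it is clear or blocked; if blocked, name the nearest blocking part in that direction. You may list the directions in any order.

+x: blocked by fan; -x: clear

-x: ray from daughtercard(0, 0) has no placed part ⇒ clear
+x: nearest on ray is fan@(1, 0) ⇒ blocked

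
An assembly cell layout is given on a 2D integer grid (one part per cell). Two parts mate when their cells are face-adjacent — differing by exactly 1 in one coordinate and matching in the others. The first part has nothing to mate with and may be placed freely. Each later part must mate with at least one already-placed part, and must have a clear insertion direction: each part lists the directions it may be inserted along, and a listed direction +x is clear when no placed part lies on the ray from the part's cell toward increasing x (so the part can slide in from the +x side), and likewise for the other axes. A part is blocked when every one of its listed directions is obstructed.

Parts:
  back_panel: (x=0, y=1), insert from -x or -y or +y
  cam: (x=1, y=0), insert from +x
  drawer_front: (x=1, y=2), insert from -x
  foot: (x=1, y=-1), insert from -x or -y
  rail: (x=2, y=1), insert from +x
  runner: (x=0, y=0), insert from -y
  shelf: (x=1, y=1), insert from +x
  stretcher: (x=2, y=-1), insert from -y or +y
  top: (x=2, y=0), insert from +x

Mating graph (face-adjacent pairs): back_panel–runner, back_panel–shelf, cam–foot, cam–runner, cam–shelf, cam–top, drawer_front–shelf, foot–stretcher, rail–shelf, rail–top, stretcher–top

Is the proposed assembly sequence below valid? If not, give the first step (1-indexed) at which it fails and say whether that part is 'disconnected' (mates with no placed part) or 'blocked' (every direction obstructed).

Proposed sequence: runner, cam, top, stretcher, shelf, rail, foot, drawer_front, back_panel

Valid

1. runner@(0, 0) [-y clear] — {runner}
2. cam@(1, 0) [+x clear] — {cam, runner}
3. top@(2, 0) [+x clear] — {cam, runner, top}
4. stretcher@(2, -1) [-y clear] — {cam, runner, stretcher, top}
5. shelf@(1, 1) [+x clear] — {cam, runner, shelf, stretcher, top}
6. rail@(2, 1) [+x clear] — {cam, rail, runner, shelf, stretcher, top}
7. foot@(1, -1) [-x clear] — {cam, foot, rail, runner, shelf, stretcher, top}
8. drawer_front@(1, 2) [-x clear] — {cam, drawer_front, foot, rail, runner, shelf, stretcher, top}
9. back_panel@(0, 1) [-x clear] — {back_panel, cam, drawer_front, foot, rail, runner, shelf, stretcher, top}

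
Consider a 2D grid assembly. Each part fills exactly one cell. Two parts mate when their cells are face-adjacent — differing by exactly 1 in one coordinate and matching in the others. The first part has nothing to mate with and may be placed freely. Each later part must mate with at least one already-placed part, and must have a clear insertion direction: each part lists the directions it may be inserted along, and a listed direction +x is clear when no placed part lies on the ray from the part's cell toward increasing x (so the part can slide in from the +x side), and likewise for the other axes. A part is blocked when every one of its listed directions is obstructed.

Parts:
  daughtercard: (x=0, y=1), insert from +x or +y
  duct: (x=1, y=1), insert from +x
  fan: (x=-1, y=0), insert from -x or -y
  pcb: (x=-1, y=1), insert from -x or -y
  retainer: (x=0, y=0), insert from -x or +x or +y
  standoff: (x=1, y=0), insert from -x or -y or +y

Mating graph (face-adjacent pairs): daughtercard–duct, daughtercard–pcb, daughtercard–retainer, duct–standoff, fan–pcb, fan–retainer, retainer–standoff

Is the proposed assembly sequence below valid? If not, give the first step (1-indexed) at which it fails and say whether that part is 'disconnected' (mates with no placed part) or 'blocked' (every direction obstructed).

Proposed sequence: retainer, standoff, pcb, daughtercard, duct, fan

1. retainer@(0, 0) [-x clear] — {retainer}
2. standoff@(1, 0) [-y clear] — {retainer, standoff}
3. pcb@(-1, 1) — no placed neighbour ⇒ disconnected

Invalid at step 3 (disconnected)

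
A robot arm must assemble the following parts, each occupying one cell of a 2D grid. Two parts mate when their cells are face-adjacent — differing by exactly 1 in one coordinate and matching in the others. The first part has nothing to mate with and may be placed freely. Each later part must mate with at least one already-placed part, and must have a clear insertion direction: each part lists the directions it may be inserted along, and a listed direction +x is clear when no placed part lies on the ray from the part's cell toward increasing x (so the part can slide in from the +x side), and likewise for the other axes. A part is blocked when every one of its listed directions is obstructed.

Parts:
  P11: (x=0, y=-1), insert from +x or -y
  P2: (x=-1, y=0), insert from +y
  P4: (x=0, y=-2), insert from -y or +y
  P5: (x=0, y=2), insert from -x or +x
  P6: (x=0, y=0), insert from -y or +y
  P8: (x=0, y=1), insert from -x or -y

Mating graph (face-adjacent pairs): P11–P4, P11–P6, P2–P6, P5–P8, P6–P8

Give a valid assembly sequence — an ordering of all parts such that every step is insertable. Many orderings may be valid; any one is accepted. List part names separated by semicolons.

P11; P6; P2; P4; P8; P5

1. P11@(0, -1) [+x clear] — {P11}
2. P6@(0, 0) [+y clear] — {P11, P6}
3. P2@(-1, 0) [+y clear] — {P11, P2, P6}
4. P4@(0, -2) [-y clear] — {P11, P2, P4, P6}
5. P8@(0, 1) [-x clear] — {P11, P2, P4, P6, P8}
6. P5@(0, 2) [-x clear] — {P11, P2, P4, P5, P6, P8}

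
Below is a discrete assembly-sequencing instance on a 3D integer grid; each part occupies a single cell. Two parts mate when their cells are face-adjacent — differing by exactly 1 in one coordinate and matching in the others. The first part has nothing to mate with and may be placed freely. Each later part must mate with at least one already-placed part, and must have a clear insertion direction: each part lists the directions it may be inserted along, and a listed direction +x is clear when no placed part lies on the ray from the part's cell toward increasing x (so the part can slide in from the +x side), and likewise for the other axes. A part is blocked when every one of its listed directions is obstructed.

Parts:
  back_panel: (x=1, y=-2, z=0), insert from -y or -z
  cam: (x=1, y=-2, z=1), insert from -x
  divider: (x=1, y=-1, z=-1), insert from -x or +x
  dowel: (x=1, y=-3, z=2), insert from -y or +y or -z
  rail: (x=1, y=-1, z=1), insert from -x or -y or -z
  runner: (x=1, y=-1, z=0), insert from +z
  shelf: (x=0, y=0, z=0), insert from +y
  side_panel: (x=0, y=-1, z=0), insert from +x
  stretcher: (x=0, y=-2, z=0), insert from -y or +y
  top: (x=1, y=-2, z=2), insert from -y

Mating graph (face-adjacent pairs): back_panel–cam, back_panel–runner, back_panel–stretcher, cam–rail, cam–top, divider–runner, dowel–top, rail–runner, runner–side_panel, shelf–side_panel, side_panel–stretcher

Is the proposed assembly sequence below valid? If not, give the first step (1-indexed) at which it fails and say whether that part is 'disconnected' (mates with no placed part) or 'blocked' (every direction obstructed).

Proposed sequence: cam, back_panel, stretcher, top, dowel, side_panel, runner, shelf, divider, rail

Valid

1. cam@(1, -2, 1) [-x clear] — {cam}
2. back_panel@(1, -2, 0) [-y clear] — {back_panel, cam}
3. stretcher@(0, -2, 0) [-y clear] — {back_panel, cam, stretcher}
4. top@(1, -2, 2) [-y clear] — {back_panel, cam, stretcher, top}
5. dowel@(1, -3, 2) [-y clear] — {back_panel, cam, dowel, stretcher, top}
6. side_panel@(0, -1, 0) [+x clear] — {back_panel, cam, dowel, side_panel, stretcher, top}
7. runner@(1, -1, 0) [+z clear] — {back_panel, cam, dowel, runner, side_panel, stretcher, top}
8. shelf@(0, 0, 0) [+y clear] — {back_panel, cam, dowel, runner, shelf, side_panel, stretcher, top}
9. divider@(1, -1, -1) [-x clear] — {back_panel, cam, divider, dowel, runner, shelf, side_panel, stretcher, top}
10. rail@(1, -1, 1) [-x clear] — {back_panel, cam, divider, dowel, rail, runner, shelf, side_panel, stretcher, top}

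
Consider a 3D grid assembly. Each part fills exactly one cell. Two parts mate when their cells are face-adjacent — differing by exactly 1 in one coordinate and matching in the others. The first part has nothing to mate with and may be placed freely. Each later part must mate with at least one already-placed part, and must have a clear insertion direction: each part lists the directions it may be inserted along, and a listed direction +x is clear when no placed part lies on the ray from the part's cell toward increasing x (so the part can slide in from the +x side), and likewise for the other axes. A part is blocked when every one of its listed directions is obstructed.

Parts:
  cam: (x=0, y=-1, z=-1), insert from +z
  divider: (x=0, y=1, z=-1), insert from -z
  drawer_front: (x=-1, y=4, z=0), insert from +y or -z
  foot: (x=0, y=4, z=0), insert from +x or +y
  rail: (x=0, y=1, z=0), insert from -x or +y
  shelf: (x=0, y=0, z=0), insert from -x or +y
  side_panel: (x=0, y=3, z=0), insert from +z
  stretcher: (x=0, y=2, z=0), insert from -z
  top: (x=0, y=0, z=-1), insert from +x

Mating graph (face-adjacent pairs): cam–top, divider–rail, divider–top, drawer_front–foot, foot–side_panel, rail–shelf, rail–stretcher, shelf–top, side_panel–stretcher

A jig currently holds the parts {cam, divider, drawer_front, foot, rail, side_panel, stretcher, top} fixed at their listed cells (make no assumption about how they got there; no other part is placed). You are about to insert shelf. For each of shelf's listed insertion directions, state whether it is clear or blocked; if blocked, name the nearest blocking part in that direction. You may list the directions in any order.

+y: blocked by rail; -x: clear

-x: ray from shelf(0, 0, 0) has no placed part ⇒ clear
+y: nearest on ray is rail@(0, 1, 0) ⇒ blocked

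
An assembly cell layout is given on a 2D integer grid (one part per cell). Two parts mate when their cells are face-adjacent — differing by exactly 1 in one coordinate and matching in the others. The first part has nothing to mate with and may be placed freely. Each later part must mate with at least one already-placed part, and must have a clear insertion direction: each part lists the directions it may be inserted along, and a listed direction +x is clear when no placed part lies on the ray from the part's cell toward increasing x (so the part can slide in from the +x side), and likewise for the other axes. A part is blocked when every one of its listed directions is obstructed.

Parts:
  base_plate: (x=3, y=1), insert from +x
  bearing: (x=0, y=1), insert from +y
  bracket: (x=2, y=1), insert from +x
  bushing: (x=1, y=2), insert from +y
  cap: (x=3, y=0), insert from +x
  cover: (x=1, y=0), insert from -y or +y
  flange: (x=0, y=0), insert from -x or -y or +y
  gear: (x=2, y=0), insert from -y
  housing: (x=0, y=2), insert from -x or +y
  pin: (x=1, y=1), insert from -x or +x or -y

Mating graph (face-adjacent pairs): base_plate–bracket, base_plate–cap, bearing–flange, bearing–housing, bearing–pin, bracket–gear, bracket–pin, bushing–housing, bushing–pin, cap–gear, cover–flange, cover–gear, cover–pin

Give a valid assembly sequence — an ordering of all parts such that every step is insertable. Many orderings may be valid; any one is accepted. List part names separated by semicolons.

1. flange@(0, 0) [-x clear] — {flange}
2. bearing@(0, 1) [+y clear] — {bearing, flange}
3. pin@(1, 1) [+x clear] — {bearing, flange, pin}
4. bracket@(2, 1) [+x clear] — {bearing, bracket, flange, pin}
5. gear@(2, 0) [-y clear] — {bearing, bracket, flange, gear, pin}
6. cap@(3, 0) [+x clear] — {bearing, bracket, cap, flange, gear, pin}
7. base_plate@(3, 1) [+x clear] — {base_plate, bearing, bracket, cap, flange, gear, pin}
8. cover@(1, 0) [-y clear] — {base_plate, bearing, bracket, cap, cover, flange, gear, pin}
9. bushing@(1, 2) [+y clear] — {base_plate, bearing, bracket, bushing, cap, cover, flange, gear, pin}
10. housing@(0, 2) [-x clear] — {base_plate, bearing, bracket, bushing, cap, cover, flange, gear, housing, pin}

flange; bearing; pin; bracket; gear; cap; base_plate; cover; bushing; housing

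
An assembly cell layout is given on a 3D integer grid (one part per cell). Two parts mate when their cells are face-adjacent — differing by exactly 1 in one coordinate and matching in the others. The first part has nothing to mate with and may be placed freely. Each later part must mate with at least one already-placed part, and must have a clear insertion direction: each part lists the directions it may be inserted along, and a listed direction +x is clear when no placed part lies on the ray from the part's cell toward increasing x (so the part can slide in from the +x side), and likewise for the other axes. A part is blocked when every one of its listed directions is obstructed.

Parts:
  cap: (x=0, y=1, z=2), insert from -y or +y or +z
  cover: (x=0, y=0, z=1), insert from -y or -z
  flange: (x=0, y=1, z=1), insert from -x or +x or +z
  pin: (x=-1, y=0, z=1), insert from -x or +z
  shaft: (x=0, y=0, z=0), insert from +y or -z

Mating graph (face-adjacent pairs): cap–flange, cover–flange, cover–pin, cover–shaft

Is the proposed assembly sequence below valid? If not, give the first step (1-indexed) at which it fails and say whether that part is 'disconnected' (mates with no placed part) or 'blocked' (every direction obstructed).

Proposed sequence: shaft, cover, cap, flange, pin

1. shaft@(0, 0, 0) [+y clear] — {shaft}
2. cover@(0, 0, 1) [-y clear] — {cover, shaft}
3. cap@(0, 1, 2) — no placed neighbour ⇒ disconnected

Invalid at step 3 (disconnected)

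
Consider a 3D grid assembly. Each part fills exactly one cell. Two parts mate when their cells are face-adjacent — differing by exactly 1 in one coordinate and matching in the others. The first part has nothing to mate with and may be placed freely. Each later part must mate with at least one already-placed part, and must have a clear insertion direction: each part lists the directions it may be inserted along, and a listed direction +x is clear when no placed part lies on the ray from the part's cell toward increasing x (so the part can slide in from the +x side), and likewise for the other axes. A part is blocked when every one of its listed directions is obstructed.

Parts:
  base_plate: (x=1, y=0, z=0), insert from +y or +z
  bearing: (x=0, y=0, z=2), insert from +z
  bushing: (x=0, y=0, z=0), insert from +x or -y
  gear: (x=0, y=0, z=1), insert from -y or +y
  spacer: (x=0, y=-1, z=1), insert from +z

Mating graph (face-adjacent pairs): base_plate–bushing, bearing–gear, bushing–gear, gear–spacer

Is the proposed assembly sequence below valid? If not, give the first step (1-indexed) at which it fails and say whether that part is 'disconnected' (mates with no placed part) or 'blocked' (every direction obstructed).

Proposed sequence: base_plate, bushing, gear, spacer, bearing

Valid

1. base_plate@(1, 0, 0) [+y clear] — {base_plate}
2. bushing@(0, 0, 0) [-y clear] — {base_plate, bushing}
3. gear@(0, 0, 1) [-y clear] — {base_plate, bushing, gear}
4. spacer@(0, -1, 1) [+z clear] — {base_plate, bushing, gear, spacer}
5. bearing@(0, 0, 2) [+z clear] — {base_plate, bearing, bushing, gear, spacer}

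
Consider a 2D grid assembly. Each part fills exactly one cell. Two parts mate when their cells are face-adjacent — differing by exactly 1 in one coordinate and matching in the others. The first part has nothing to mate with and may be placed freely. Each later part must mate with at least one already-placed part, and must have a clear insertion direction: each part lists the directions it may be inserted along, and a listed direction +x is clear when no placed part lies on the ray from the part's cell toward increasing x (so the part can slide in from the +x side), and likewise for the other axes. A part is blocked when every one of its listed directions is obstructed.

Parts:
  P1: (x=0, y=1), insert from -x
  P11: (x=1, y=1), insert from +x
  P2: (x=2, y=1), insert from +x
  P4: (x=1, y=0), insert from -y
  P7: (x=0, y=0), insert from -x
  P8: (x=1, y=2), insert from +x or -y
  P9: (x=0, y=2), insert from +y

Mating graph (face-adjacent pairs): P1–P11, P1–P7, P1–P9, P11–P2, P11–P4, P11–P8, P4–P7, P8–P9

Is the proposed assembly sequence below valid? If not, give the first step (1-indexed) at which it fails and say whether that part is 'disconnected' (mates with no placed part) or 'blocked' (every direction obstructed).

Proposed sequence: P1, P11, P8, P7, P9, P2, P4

1. P1@(0, 1) [-x clear] — {P1}
2. P11@(1, 1) [+x clear] — {P1, P11}
3. P8@(1, 2) [+x clear] — {P1, P11, P8}
4. P7@(0, 0) [-x clear] — {P1, P11, P7, P8}
5. P9@(0, 2) [+y clear] — {P1, P11, P7, P8, P9}
6. P2@(2, 1) [+x clear] — {P1, P11, P2, P7, P8, P9}
7. P4@(1, 0) [-y clear] — {P1, P11, P2, P4, P7, P8, P9}

Valid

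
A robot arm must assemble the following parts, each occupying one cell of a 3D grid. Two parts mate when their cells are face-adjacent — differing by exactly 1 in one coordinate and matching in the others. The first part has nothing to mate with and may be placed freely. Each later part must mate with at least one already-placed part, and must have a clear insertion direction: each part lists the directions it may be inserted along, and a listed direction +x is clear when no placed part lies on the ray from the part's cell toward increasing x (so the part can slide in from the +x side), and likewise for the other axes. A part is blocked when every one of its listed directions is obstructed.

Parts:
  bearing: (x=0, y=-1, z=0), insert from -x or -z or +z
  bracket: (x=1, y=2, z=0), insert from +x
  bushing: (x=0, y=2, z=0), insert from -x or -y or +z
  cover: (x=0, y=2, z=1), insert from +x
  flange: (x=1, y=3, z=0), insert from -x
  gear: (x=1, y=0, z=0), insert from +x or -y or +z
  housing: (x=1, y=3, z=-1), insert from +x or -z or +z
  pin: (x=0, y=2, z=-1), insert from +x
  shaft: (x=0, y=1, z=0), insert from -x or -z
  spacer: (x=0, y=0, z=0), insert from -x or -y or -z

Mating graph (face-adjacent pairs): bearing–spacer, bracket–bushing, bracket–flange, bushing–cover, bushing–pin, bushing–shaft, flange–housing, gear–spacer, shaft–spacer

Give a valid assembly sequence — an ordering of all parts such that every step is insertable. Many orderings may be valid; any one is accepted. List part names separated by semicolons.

bearing; spacer; shaft; gear; bushing; bracket; flange; housing; pin; cover

1. bearing@(0, -1, 0) [-x clear] — {bearing}
2. spacer@(0, 0, 0) [-x clear] — {bearing, spacer}
3. shaft@(0, 1, 0) [-x clear] — {bearing, shaft, spacer}
4. gear@(1, 0, 0) [+x clear] — {bearing, gear, shaft, spacer}
5. bushing@(0, 2, 0) [-x clear] — {bearing, bushing, gear, shaft, spacer}
6. bracket@(1, 2, 0) [+x clear] — {bearing, bracket, bushing, gear, shaft, spacer}
7. flange@(1, 3, 0) [-x clear] — {bearing, bracket, bushing, flange, gear, shaft, spacer}
8. housing@(1, 3, -1) [+x clear] — {bearing, bracket, bushing, flange, gear, housing, shaft, spacer}
9. pin@(0, 2, -1) [+x clear] — {bearing, bracket, bushing, flange, gear, housing, pin, shaft, spacer}
10. cover@(0, 2, 1) [+x clear] — {bearing, bracket, bushing, cover, flange, gear, housing, pin, shaft, spacer}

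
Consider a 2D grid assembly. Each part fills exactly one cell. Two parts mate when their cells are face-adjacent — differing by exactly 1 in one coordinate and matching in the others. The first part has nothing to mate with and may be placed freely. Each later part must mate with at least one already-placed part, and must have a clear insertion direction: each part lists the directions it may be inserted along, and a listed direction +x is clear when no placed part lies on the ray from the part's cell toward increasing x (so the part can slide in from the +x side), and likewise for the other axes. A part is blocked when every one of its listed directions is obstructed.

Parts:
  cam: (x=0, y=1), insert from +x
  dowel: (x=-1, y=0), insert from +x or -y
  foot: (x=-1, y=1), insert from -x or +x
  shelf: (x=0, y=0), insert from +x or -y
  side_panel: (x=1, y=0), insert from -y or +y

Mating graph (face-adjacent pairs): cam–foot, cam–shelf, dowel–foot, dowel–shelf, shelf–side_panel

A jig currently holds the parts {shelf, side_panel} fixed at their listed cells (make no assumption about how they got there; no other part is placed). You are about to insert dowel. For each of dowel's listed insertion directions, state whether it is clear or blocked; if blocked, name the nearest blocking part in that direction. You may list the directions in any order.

+x: nearest on ray is shelf@(0, 0) ⇒ blocked
-y: ray from dowel(-1, 0) has no placed part ⇒ clear

+x: blocked by shelf; -y: clear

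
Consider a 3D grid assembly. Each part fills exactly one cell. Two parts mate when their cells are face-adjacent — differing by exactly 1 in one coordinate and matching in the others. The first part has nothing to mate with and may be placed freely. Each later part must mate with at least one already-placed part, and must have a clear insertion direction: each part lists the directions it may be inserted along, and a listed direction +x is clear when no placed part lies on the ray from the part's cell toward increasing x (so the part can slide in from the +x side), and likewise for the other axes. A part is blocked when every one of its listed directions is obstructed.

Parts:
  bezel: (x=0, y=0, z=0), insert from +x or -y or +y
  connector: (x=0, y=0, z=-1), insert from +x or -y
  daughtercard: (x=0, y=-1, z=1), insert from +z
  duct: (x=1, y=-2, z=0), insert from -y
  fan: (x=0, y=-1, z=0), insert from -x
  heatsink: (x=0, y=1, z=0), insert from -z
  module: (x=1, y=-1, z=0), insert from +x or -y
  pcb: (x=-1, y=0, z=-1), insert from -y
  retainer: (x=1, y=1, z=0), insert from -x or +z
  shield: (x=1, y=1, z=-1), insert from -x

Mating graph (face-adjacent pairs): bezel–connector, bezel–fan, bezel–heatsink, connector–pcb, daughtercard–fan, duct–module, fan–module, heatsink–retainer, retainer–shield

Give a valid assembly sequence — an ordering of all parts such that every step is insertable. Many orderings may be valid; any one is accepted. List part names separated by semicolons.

1. shield@(1, 1, -1) [-x clear] — {shield}
2. retainer@(1, 1, 0) [-x clear] — {retainer, shield}
3. heatsink@(0, 1, 0) [-z clear] — {heatsink, retainer, shield}
4. bezel@(0, 0, 0) [+x clear] — {bezel, heatsink, retainer, shield}
5. fan@(0, -1, 0) [-x clear] — {bezel, fan, heatsink, retainer, shield}
6. daughtercard@(0, -1, 1) [+z clear] — {bezel, daughtercard, fan, heatsink, retainer, shield}
7. module@(1, -1, 0) [+x clear] — {bezel, daughtercard, fan, heatsink, module, retainer, shield}
8. connector@(0, 0, -1) [+x clear] — {bezel, connector, daughtercard, fan, heatsink, module, retainer, shield}
9. pcb@(-1, 0, -1) [-y clear] — {bezel, connector, daughtercard, fan, heatsink, module, pcb, retainer, shield}
10. duct@(1, -2, 0) [-y clear] — {bezel, connector, daughtercard, duct, fan, heatsink, module, pcb, retainer, shield}

shield; retainer; heatsink; bezel; fan; daughtercard; module; connector; pcb; duct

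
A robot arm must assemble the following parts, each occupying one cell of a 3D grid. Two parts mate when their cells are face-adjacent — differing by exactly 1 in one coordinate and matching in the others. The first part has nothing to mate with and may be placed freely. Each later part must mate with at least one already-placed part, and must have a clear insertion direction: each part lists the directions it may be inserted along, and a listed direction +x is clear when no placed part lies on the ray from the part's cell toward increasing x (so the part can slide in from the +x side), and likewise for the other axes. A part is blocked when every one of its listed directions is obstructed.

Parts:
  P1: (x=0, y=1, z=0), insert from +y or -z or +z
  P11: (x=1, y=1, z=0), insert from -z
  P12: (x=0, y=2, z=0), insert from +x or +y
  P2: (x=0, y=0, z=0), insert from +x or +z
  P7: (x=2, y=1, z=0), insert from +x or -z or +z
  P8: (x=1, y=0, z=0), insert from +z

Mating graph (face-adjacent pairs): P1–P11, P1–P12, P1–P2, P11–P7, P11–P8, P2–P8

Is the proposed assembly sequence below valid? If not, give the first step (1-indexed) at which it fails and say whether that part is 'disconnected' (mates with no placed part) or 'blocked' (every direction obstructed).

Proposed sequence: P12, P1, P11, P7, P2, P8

1. P12@(0, 2, 0) [+x clear] — {P12}
2. P1@(0, 1, 0) [-z clear] — {P1, P12}
3. P11@(1, 1, 0) [-z clear] — {P1, P11, P12}
4. P7@(2, 1, 0) [+x clear] — {P1, P11, P12, P7}
5. P2@(0, 0, 0) [+x clear] — {P1, P11, P12, P2, P7}
6. P8@(1, 0, 0) [+z clear] — {P1, P11, P12, P2, P7, P8}

Valid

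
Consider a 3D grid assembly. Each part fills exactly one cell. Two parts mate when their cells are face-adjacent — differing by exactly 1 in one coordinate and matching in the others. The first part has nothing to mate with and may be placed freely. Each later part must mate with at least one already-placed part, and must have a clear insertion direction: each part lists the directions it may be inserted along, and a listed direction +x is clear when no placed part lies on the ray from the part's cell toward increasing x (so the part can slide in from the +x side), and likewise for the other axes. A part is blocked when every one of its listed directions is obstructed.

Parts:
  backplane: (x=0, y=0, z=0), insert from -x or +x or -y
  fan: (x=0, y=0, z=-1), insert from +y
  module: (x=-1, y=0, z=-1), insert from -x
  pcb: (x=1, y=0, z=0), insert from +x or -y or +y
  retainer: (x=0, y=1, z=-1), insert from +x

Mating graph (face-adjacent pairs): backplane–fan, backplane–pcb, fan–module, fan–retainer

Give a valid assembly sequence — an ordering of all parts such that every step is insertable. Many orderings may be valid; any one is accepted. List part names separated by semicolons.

fan; retainer; backplane; module; pcb

1. fan@(0, 0, -1) [+y clear] — {fan}
2. retainer@(0, 1, -1) [+x clear] — {fan, retainer}
3. backplane@(0, 0, 0) [-x clear] — {backplane, fan, retainer}
4. module@(-1, 0, -1) [-x clear] — {backplane, fan, module, retainer}
5. pcb@(1, 0, 0) [+x clear] — {backplane, fan, module, pcb, retainer}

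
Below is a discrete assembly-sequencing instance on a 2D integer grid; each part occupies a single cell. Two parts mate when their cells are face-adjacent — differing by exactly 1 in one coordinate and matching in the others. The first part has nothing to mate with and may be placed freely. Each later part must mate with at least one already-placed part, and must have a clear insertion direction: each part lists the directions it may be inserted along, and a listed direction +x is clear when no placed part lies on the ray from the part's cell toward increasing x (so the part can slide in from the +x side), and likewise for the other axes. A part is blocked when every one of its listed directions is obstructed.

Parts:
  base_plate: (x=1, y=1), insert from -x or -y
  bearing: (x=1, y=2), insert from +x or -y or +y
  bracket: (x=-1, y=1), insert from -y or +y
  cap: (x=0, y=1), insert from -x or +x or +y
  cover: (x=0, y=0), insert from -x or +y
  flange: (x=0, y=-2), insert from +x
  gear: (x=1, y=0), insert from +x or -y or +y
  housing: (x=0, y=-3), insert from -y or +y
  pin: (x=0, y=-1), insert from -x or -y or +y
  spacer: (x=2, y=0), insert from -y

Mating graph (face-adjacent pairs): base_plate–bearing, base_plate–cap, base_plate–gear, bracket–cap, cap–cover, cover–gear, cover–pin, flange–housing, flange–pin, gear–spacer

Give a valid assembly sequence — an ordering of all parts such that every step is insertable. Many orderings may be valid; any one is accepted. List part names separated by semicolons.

1. spacer@(2, 0) [-y clear] — {spacer}
2. gear@(1, 0) [-y clear] — {gear, spacer}
3. base_plate@(1, 1) [-x clear] — {base_plate, gear, spacer}
4. cap@(0, 1) [-x clear] — {base_plate, cap, gear, spacer}
5. bracket@(-1, 1) [-y clear] — {base_plate, bracket, cap, gear, spacer}
6. cover@(0, 0) [-x clear] — {base_plate, bracket, cap, cover, gear, spacer}
7. pin@(0, -1) [-x clear] — {base_plate, bracket, cap, cover, gear, pin, spacer}
8. flange@(0, -2) [+x clear] — {base_plate, bracket, cap, cover, flange, gear, pin, spacer}
9. housing@(0, -3) [-y clear] — {base_plate, bracket, cap, cover, flange, gear, housing, pin, spacer}
10. bearing@(1, 2) [+x clear] — {base_plate, bearing, bracket, cap, cover, flange, gear, housing, pin, spacer}

spacer; gear; base_plate; cap; bracket; cover; pin; flange; housing; bearing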